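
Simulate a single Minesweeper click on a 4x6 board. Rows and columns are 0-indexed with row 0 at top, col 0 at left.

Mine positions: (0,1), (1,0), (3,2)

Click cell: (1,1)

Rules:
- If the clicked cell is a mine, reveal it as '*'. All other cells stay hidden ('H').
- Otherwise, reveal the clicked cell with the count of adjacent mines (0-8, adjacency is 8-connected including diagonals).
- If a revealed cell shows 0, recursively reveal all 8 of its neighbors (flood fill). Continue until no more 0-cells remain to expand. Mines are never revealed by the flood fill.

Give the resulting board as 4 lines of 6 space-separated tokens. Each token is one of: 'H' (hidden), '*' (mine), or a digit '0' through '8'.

H H H H H H
H 2 H H H H
H H H H H H
H H H H H H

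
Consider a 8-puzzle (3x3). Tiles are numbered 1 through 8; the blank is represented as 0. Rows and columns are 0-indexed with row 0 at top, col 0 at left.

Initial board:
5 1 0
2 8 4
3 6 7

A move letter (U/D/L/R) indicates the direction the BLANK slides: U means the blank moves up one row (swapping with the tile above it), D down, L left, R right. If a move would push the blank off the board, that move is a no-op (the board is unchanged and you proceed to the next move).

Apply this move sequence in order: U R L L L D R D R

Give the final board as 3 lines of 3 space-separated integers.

After move 1 (U):
5 1 0
2 8 4
3 6 7

After move 2 (R):
5 1 0
2 8 4
3 6 7

After move 3 (L):
5 0 1
2 8 4
3 6 7

After move 4 (L):
0 5 1
2 8 4
3 6 7

After move 5 (L):
0 5 1
2 8 4
3 6 7

After move 6 (D):
2 5 1
0 8 4
3 6 7

After move 7 (R):
2 5 1
8 0 4
3 6 7

After move 8 (D):
2 5 1
8 6 4
3 0 7

After move 9 (R):
2 5 1
8 6 4
3 7 0

Answer: 2 5 1
8 6 4
3 7 0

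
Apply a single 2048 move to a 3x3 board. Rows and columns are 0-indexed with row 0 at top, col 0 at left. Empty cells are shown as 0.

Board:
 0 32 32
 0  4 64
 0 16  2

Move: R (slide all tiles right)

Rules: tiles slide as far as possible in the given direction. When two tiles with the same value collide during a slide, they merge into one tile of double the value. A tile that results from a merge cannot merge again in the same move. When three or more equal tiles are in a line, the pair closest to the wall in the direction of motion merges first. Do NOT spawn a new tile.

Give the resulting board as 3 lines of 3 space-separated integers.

Answer:  0  0 64
 0  4 64
 0 16  2

Derivation:
Slide right:
row 0: [0, 32, 32] -> [0, 0, 64]
row 1: [0, 4, 64] -> [0, 4, 64]
row 2: [0, 16, 2] -> [0, 16, 2]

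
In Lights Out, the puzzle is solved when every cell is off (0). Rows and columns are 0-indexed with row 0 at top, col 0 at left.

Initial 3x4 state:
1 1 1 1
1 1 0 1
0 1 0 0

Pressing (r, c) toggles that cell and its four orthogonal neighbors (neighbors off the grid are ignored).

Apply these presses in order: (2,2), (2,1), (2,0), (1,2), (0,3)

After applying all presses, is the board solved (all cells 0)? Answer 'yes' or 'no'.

After press 1 at (2,2):
1 1 1 1
1 1 1 1
0 0 1 1

After press 2 at (2,1):
1 1 1 1
1 0 1 1
1 1 0 1

After press 3 at (2,0):
1 1 1 1
0 0 1 1
0 0 0 1

After press 4 at (1,2):
1 1 0 1
0 1 0 0
0 0 1 1

After press 5 at (0,3):
1 1 1 0
0 1 0 1
0 0 1 1

Lights still on: 7

Answer: no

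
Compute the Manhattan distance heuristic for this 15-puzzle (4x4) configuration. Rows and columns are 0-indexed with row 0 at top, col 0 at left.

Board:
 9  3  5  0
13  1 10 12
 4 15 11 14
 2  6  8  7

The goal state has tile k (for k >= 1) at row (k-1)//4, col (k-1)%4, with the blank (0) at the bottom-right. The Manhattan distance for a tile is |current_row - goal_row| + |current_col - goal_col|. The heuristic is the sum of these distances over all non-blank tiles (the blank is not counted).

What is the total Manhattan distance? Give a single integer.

Answer: 35

Derivation:
Tile 9: at (0,0), goal (2,0), distance |0-2|+|0-0| = 2
Tile 3: at (0,1), goal (0,2), distance |0-0|+|1-2| = 1
Tile 5: at (0,2), goal (1,0), distance |0-1|+|2-0| = 3
Tile 13: at (1,0), goal (3,0), distance |1-3|+|0-0| = 2
Tile 1: at (1,1), goal (0,0), distance |1-0|+|1-0| = 2
Tile 10: at (1,2), goal (2,1), distance |1-2|+|2-1| = 2
Tile 12: at (1,3), goal (2,3), distance |1-2|+|3-3| = 1
Tile 4: at (2,0), goal (0,3), distance |2-0|+|0-3| = 5
Tile 15: at (2,1), goal (3,2), distance |2-3|+|1-2| = 2
Tile 11: at (2,2), goal (2,2), distance |2-2|+|2-2| = 0
Tile 14: at (2,3), goal (3,1), distance |2-3|+|3-1| = 3
Tile 2: at (3,0), goal (0,1), distance |3-0|+|0-1| = 4
Tile 6: at (3,1), goal (1,1), distance |3-1|+|1-1| = 2
Tile 8: at (3,2), goal (1,3), distance |3-1|+|2-3| = 3
Tile 7: at (3,3), goal (1,2), distance |3-1|+|3-2| = 3
Sum: 2 + 1 + 3 + 2 + 2 + 2 + 1 + 5 + 2 + 0 + 3 + 4 + 2 + 3 + 3 = 35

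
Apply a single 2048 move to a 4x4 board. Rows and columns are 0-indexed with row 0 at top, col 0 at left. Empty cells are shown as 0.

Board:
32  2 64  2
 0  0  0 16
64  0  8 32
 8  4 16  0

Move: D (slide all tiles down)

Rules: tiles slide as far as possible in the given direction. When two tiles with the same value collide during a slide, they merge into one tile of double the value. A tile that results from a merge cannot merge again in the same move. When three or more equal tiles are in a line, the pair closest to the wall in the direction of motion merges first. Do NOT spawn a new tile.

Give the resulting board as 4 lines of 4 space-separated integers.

Answer:  0  0  0  0
32  0 64  2
64  2  8 16
 8  4 16 32

Derivation:
Slide down:
col 0: [32, 0, 64, 8] -> [0, 32, 64, 8]
col 1: [2, 0, 0, 4] -> [0, 0, 2, 4]
col 2: [64, 0, 8, 16] -> [0, 64, 8, 16]
col 3: [2, 16, 32, 0] -> [0, 2, 16, 32]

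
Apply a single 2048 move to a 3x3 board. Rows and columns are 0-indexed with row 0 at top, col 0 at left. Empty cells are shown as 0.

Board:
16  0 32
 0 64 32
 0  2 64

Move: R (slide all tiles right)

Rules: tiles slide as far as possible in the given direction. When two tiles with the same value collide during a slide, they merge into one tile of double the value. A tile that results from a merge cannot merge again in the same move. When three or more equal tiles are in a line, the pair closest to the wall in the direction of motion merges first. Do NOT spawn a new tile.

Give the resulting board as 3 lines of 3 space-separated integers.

Slide right:
row 0: [16, 0, 32] -> [0, 16, 32]
row 1: [0, 64, 32] -> [0, 64, 32]
row 2: [0, 2, 64] -> [0, 2, 64]

Answer:  0 16 32
 0 64 32
 0  2 64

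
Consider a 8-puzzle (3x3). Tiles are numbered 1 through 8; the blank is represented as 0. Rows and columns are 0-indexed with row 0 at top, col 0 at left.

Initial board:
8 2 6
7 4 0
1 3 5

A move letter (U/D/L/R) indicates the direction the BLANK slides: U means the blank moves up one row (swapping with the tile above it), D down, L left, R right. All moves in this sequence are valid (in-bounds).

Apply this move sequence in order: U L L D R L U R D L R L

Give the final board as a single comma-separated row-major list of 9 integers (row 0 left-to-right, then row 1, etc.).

Answer: 8, 4, 2, 0, 7, 6, 1, 3, 5

Derivation:
After move 1 (U):
8 2 0
7 4 6
1 3 5

After move 2 (L):
8 0 2
7 4 6
1 3 5

After move 3 (L):
0 8 2
7 4 6
1 3 5

After move 4 (D):
7 8 2
0 4 6
1 3 5

After move 5 (R):
7 8 2
4 0 6
1 3 5

After move 6 (L):
7 8 2
0 4 6
1 3 5

After move 7 (U):
0 8 2
7 4 6
1 3 5

After move 8 (R):
8 0 2
7 4 6
1 3 5

After move 9 (D):
8 4 2
7 0 6
1 3 5

After move 10 (L):
8 4 2
0 7 6
1 3 5

After move 11 (R):
8 4 2
7 0 6
1 3 5

After move 12 (L):
8 4 2
0 7 6
1 3 5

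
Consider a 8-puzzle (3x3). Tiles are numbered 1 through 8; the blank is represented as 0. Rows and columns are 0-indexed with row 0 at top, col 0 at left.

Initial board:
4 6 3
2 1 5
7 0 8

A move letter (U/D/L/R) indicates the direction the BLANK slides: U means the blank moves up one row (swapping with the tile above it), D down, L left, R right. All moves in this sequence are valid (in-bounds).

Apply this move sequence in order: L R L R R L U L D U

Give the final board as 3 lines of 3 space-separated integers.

After move 1 (L):
4 6 3
2 1 5
0 7 8

After move 2 (R):
4 6 3
2 1 5
7 0 8

After move 3 (L):
4 6 3
2 1 5
0 7 8

After move 4 (R):
4 6 3
2 1 5
7 0 8

After move 5 (R):
4 6 3
2 1 5
7 8 0

After move 6 (L):
4 6 3
2 1 5
7 0 8

After move 7 (U):
4 6 3
2 0 5
7 1 8

After move 8 (L):
4 6 3
0 2 5
7 1 8

After move 9 (D):
4 6 3
7 2 5
0 1 8

After move 10 (U):
4 6 3
0 2 5
7 1 8

Answer: 4 6 3
0 2 5
7 1 8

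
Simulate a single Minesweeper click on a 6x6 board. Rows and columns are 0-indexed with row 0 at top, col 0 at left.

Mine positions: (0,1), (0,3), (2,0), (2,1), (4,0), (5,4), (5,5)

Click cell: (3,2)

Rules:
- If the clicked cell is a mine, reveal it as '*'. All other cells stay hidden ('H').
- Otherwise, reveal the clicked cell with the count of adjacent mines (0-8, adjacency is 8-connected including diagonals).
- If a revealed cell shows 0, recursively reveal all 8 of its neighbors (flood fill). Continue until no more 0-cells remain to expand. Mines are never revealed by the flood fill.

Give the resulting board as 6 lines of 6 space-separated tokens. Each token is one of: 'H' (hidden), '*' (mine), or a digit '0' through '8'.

H H H H H H
H H H H H H
H H H H H H
H H 1 H H H
H H H H H H
H H H H H H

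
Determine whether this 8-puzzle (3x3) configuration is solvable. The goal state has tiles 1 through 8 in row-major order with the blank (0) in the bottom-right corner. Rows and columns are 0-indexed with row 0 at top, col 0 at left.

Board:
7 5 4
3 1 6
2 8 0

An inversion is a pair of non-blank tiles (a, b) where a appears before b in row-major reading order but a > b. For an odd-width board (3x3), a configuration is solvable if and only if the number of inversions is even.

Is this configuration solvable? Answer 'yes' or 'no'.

Inversions (pairs i<j in row-major order where tile[i] > tile[j] > 0): 16
16 is even, so the puzzle is solvable.

Answer: yes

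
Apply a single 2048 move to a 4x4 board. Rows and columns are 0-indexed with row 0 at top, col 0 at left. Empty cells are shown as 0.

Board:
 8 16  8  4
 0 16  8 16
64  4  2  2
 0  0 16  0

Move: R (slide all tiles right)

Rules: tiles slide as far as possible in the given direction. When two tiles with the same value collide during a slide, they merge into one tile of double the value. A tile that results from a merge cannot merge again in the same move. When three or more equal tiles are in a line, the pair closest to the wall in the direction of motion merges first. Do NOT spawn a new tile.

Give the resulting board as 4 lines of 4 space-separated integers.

Answer:  8 16  8  4
 0 16  8 16
 0 64  4  4
 0  0  0 16

Derivation:
Slide right:
row 0: [8, 16, 8, 4] -> [8, 16, 8, 4]
row 1: [0, 16, 8, 16] -> [0, 16, 8, 16]
row 2: [64, 4, 2, 2] -> [0, 64, 4, 4]
row 3: [0, 0, 16, 0] -> [0, 0, 0, 16]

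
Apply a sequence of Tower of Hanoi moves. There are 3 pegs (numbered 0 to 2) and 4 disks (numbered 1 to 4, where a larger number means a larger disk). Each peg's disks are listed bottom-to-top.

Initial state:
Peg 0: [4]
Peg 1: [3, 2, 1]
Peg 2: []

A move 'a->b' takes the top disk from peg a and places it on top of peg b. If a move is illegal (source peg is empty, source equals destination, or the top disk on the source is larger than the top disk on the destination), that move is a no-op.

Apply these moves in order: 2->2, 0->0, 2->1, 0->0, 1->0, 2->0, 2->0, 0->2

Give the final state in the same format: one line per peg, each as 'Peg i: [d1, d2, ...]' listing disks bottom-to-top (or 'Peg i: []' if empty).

Answer: Peg 0: [4]
Peg 1: [3, 2]
Peg 2: [1]

Derivation:
After move 1 (2->2):
Peg 0: [4]
Peg 1: [3, 2, 1]
Peg 2: []

After move 2 (0->0):
Peg 0: [4]
Peg 1: [3, 2, 1]
Peg 2: []

After move 3 (2->1):
Peg 0: [4]
Peg 1: [3, 2, 1]
Peg 2: []

After move 4 (0->0):
Peg 0: [4]
Peg 1: [3, 2, 1]
Peg 2: []

After move 5 (1->0):
Peg 0: [4, 1]
Peg 1: [3, 2]
Peg 2: []

After move 6 (2->0):
Peg 0: [4, 1]
Peg 1: [3, 2]
Peg 2: []

After move 7 (2->0):
Peg 0: [4, 1]
Peg 1: [3, 2]
Peg 2: []

After move 8 (0->2):
Peg 0: [4]
Peg 1: [3, 2]
Peg 2: [1]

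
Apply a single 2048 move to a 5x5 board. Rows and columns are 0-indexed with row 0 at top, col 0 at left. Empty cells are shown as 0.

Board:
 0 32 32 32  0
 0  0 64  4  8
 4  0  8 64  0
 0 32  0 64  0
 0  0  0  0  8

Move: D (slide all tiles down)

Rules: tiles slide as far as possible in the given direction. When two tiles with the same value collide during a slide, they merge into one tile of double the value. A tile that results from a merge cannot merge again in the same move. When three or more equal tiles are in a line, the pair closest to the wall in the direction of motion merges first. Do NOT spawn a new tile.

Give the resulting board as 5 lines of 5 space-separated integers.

Answer:   0   0   0   0   0
  0   0   0   0   0
  0   0  32  32   0
  0   0  64   4   0
  4  64   8 128  16

Derivation:
Slide down:
col 0: [0, 0, 4, 0, 0] -> [0, 0, 0, 0, 4]
col 1: [32, 0, 0, 32, 0] -> [0, 0, 0, 0, 64]
col 2: [32, 64, 8, 0, 0] -> [0, 0, 32, 64, 8]
col 3: [32, 4, 64, 64, 0] -> [0, 0, 32, 4, 128]
col 4: [0, 8, 0, 0, 8] -> [0, 0, 0, 0, 16]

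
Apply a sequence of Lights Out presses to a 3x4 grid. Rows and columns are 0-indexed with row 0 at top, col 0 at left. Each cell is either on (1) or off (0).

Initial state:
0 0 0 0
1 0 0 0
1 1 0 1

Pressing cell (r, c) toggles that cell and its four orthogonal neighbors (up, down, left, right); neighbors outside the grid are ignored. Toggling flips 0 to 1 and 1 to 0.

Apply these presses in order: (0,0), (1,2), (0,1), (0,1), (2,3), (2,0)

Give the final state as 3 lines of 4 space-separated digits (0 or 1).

Answer: 1 1 1 0
1 1 1 0
0 0 0 0

Derivation:
After press 1 at (0,0):
1 1 0 0
0 0 0 0
1 1 0 1

After press 2 at (1,2):
1 1 1 0
0 1 1 1
1 1 1 1

After press 3 at (0,1):
0 0 0 0
0 0 1 1
1 1 1 1

After press 4 at (0,1):
1 1 1 0
0 1 1 1
1 1 1 1

After press 5 at (2,3):
1 1 1 0
0 1 1 0
1 1 0 0

After press 6 at (2,0):
1 1 1 0
1 1 1 0
0 0 0 0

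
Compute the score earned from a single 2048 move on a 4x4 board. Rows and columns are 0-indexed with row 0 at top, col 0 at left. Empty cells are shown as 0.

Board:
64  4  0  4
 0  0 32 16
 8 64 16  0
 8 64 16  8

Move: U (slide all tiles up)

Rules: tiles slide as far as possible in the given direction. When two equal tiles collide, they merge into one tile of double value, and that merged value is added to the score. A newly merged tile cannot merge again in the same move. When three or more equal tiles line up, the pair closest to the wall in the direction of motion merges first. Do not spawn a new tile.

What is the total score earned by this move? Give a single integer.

Slide up:
col 0: [64, 0, 8, 8] -> [64, 16, 0, 0]  score +16 (running 16)
col 1: [4, 0, 64, 64] -> [4, 128, 0, 0]  score +128 (running 144)
col 2: [0, 32, 16, 16] -> [32, 32, 0, 0]  score +32 (running 176)
col 3: [4, 16, 0, 8] -> [4, 16, 8, 0]  score +0 (running 176)
Board after move:
 64   4  32   4
 16 128  32  16
  0   0   0   8
  0   0   0   0

Answer: 176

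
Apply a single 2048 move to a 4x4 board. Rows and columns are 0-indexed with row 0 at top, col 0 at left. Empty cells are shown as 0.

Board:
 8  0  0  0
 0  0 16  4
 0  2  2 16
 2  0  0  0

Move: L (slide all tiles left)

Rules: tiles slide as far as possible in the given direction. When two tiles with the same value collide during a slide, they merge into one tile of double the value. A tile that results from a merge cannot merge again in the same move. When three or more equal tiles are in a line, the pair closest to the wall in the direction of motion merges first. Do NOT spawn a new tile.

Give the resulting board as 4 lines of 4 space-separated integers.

Slide left:
row 0: [8, 0, 0, 0] -> [8, 0, 0, 0]
row 1: [0, 0, 16, 4] -> [16, 4, 0, 0]
row 2: [0, 2, 2, 16] -> [4, 16, 0, 0]
row 3: [2, 0, 0, 0] -> [2, 0, 0, 0]

Answer:  8  0  0  0
16  4  0  0
 4 16  0  0
 2  0  0  0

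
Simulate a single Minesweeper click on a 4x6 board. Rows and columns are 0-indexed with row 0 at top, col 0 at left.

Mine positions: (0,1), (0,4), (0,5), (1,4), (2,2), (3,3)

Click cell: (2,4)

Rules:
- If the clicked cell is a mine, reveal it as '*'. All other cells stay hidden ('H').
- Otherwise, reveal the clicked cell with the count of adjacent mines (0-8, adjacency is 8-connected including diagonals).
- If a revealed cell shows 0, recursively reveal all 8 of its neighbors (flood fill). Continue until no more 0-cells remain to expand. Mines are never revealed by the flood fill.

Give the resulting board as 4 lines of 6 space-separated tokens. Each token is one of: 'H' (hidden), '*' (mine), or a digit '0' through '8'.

H H H H H H
H H H H H H
H H H H 2 H
H H H H H H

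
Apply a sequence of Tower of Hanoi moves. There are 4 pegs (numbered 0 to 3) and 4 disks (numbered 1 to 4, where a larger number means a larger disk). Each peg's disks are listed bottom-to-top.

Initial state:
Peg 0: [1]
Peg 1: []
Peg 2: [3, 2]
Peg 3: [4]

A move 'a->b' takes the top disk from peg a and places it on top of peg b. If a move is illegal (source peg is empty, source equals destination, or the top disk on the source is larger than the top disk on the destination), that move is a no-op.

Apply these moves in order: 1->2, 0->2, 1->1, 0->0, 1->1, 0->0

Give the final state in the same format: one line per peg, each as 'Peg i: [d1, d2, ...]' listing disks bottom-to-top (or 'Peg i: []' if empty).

After move 1 (1->2):
Peg 0: [1]
Peg 1: []
Peg 2: [3, 2]
Peg 3: [4]

After move 2 (0->2):
Peg 0: []
Peg 1: []
Peg 2: [3, 2, 1]
Peg 3: [4]

After move 3 (1->1):
Peg 0: []
Peg 1: []
Peg 2: [3, 2, 1]
Peg 3: [4]

After move 4 (0->0):
Peg 0: []
Peg 1: []
Peg 2: [3, 2, 1]
Peg 3: [4]

After move 5 (1->1):
Peg 0: []
Peg 1: []
Peg 2: [3, 2, 1]
Peg 3: [4]

After move 6 (0->0):
Peg 0: []
Peg 1: []
Peg 2: [3, 2, 1]
Peg 3: [4]

Answer: Peg 0: []
Peg 1: []
Peg 2: [3, 2, 1]
Peg 3: [4]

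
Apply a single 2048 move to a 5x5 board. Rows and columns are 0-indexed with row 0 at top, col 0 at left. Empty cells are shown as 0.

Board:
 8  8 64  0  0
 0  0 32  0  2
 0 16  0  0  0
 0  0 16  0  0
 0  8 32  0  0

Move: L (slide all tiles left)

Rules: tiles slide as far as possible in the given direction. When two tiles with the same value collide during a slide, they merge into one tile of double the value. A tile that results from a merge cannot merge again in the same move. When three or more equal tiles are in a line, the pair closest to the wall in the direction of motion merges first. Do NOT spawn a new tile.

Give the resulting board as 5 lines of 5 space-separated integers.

Slide left:
row 0: [8, 8, 64, 0, 0] -> [16, 64, 0, 0, 0]
row 1: [0, 0, 32, 0, 2] -> [32, 2, 0, 0, 0]
row 2: [0, 16, 0, 0, 0] -> [16, 0, 0, 0, 0]
row 3: [0, 0, 16, 0, 0] -> [16, 0, 0, 0, 0]
row 4: [0, 8, 32, 0, 0] -> [8, 32, 0, 0, 0]

Answer: 16 64  0  0  0
32  2  0  0  0
16  0  0  0  0
16  0  0  0  0
 8 32  0  0  0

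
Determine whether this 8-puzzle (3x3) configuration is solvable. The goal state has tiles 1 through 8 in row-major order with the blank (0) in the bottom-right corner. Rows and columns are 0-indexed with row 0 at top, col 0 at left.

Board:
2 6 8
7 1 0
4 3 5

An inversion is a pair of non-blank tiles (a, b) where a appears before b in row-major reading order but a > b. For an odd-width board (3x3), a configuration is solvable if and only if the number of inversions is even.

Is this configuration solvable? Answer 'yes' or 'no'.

Answer: no

Derivation:
Inversions (pairs i<j in row-major order where tile[i] > tile[j] > 0): 15
15 is odd, so the puzzle is not solvable.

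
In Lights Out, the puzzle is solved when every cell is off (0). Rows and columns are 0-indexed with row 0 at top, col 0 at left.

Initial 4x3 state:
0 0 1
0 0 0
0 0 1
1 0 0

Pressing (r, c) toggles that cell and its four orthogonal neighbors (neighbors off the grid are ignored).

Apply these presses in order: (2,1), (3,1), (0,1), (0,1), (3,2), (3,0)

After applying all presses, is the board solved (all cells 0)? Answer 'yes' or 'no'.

Answer: no

Derivation:
After press 1 at (2,1):
0 0 1
0 1 0
1 1 0
1 1 0

After press 2 at (3,1):
0 0 1
0 1 0
1 0 0
0 0 1

After press 3 at (0,1):
1 1 0
0 0 0
1 0 0
0 0 1

After press 4 at (0,1):
0 0 1
0 1 0
1 0 0
0 0 1

After press 5 at (3,2):
0 0 1
0 1 0
1 0 1
0 1 0

After press 6 at (3,0):
0 0 1
0 1 0
0 0 1
1 0 0

Lights still on: 4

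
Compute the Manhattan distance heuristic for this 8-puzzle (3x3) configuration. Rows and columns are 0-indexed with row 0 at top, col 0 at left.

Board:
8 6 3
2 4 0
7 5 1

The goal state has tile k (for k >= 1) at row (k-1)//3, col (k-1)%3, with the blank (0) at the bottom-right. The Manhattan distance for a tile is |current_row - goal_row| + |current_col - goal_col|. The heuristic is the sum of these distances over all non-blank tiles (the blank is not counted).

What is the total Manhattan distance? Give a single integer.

Tile 8: (0,0)->(2,1) = 3
Tile 6: (0,1)->(1,2) = 2
Tile 3: (0,2)->(0,2) = 0
Tile 2: (1,0)->(0,1) = 2
Tile 4: (1,1)->(1,0) = 1
Tile 7: (2,0)->(2,0) = 0
Tile 5: (2,1)->(1,1) = 1
Tile 1: (2,2)->(0,0) = 4
Sum: 3 + 2 + 0 + 2 + 1 + 0 + 1 + 4 = 13

Answer: 13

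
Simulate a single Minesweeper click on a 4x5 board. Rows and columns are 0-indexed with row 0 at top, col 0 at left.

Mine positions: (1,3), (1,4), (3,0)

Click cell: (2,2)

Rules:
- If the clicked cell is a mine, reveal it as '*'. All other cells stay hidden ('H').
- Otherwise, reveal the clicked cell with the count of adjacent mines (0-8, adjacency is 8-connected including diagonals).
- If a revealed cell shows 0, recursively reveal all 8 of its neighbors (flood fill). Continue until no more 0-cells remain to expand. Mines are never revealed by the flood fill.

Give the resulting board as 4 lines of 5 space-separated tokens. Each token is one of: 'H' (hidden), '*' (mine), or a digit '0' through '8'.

H H H H H
H H H H H
H H 1 H H
H H H H H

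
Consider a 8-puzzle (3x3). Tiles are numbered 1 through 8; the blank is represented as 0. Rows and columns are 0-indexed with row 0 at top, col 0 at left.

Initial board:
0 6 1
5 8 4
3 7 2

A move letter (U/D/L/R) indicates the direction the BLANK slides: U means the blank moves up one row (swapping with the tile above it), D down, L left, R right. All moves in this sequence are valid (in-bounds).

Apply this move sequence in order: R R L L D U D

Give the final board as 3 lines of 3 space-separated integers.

After move 1 (R):
6 0 1
5 8 4
3 7 2

After move 2 (R):
6 1 0
5 8 4
3 7 2

After move 3 (L):
6 0 1
5 8 4
3 7 2

After move 4 (L):
0 6 1
5 8 4
3 7 2

After move 5 (D):
5 6 1
0 8 4
3 7 2

After move 6 (U):
0 6 1
5 8 4
3 7 2

After move 7 (D):
5 6 1
0 8 4
3 7 2

Answer: 5 6 1
0 8 4
3 7 2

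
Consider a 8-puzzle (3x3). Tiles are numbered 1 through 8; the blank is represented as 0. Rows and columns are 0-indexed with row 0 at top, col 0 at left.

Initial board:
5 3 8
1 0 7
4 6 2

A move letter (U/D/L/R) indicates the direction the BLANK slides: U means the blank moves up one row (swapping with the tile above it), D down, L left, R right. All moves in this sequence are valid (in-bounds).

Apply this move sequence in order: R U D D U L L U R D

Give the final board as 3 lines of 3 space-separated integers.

After move 1 (R):
5 3 8
1 7 0
4 6 2

After move 2 (U):
5 3 0
1 7 8
4 6 2

After move 3 (D):
5 3 8
1 7 0
4 6 2

After move 4 (D):
5 3 8
1 7 2
4 6 0

After move 5 (U):
5 3 8
1 7 0
4 6 2

After move 6 (L):
5 3 8
1 0 7
4 6 2

After move 7 (L):
5 3 8
0 1 7
4 6 2

After move 8 (U):
0 3 8
5 1 7
4 6 2

After move 9 (R):
3 0 8
5 1 7
4 6 2

After move 10 (D):
3 1 8
5 0 7
4 6 2

Answer: 3 1 8
5 0 7
4 6 2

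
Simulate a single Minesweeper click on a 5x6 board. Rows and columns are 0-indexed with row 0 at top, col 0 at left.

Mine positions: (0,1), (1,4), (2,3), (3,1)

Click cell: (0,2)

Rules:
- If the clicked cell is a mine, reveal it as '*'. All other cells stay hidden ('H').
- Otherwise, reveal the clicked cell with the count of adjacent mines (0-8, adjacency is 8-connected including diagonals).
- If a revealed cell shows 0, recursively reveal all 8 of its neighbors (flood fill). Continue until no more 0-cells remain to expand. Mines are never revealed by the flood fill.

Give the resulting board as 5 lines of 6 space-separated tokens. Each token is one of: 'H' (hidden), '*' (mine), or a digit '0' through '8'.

H H 1 H H H
H H H H H H
H H H H H H
H H H H H H
H H H H H H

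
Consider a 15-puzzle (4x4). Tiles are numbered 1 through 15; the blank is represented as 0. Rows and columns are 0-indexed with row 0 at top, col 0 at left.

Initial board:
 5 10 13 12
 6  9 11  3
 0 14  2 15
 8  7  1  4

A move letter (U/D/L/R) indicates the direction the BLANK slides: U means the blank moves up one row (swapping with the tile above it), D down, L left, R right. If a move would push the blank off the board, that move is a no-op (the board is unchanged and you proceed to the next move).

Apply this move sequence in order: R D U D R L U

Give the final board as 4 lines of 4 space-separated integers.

After move 1 (R):
 5 10 13 12
 6  9 11  3
14  0  2 15
 8  7  1  4

After move 2 (D):
 5 10 13 12
 6  9 11  3
14  7  2 15
 8  0  1  4

After move 3 (U):
 5 10 13 12
 6  9 11  3
14  0  2 15
 8  7  1  4

After move 4 (D):
 5 10 13 12
 6  9 11  3
14  7  2 15
 8  0  1  4

After move 5 (R):
 5 10 13 12
 6  9 11  3
14  7  2 15
 8  1  0  4

After move 6 (L):
 5 10 13 12
 6  9 11  3
14  7  2 15
 8  0  1  4

After move 7 (U):
 5 10 13 12
 6  9 11  3
14  0  2 15
 8  7  1  4

Answer:  5 10 13 12
 6  9 11  3
14  0  2 15
 8  7  1  4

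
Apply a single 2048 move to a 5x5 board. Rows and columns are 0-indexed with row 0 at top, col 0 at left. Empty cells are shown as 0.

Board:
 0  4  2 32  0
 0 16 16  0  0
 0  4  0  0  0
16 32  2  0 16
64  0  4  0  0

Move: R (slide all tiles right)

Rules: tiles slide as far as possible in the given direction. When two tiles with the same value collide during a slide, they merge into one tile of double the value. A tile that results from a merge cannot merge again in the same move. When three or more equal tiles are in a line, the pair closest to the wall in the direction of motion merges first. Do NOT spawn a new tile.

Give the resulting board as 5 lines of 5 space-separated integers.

Answer:  0  0  4  2 32
 0  0  0  0 32
 0  0  0  0  4
 0 16 32  2 16
 0  0  0 64  4

Derivation:
Slide right:
row 0: [0, 4, 2, 32, 0] -> [0, 0, 4, 2, 32]
row 1: [0, 16, 16, 0, 0] -> [0, 0, 0, 0, 32]
row 2: [0, 4, 0, 0, 0] -> [0, 0, 0, 0, 4]
row 3: [16, 32, 2, 0, 16] -> [0, 16, 32, 2, 16]
row 4: [64, 0, 4, 0, 0] -> [0, 0, 0, 64, 4]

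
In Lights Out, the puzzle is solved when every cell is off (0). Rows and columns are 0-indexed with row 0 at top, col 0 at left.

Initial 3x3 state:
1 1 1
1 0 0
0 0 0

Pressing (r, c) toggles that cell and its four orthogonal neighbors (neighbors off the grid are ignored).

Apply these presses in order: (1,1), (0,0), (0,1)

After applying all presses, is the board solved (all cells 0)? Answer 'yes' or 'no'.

After press 1 at (1,1):
1 0 1
0 1 1
0 1 0

After press 2 at (0,0):
0 1 1
1 1 1
0 1 0

After press 3 at (0,1):
1 0 0
1 0 1
0 1 0

Lights still on: 4

Answer: no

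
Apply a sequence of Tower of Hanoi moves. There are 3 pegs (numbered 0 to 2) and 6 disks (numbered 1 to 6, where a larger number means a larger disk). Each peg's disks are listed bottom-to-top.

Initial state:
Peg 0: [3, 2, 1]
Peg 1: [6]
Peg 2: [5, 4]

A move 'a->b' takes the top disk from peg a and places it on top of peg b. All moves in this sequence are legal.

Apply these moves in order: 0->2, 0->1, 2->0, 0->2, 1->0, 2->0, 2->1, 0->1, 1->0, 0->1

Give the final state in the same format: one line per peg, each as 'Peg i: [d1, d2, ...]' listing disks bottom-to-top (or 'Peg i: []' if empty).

After move 1 (0->2):
Peg 0: [3, 2]
Peg 1: [6]
Peg 2: [5, 4, 1]

After move 2 (0->1):
Peg 0: [3]
Peg 1: [6, 2]
Peg 2: [5, 4, 1]

After move 3 (2->0):
Peg 0: [3, 1]
Peg 1: [6, 2]
Peg 2: [5, 4]

After move 4 (0->2):
Peg 0: [3]
Peg 1: [6, 2]
Peg 2: [5, 4, 1]

After move 5 (1->0):
Peg 0: [3, 2]
Peg 1: [6]
Peg 2: [5, 4, 1]

After move 6 (2->0):
Peg 0: [3, 2, 1]
Peg 1: [6]
Peg 2: [5, 4]

After move 7 (2->1):
Peg 0: [3, 2, 1]
Peg 1: [6, 4]
Peg 2: [5]

After move 8 (0->1):
Peg 0: [3, 2]
Peg 1: [6, 4, 1]
Peg 2: [5]

After move 9 (1->0):
Peg 0: [3, 2, 1]
Peg 1: [6, 4]
Peg 2: [5]

After move 10 (0->1):
Peg 0: [3, 2]
Peg 1: [6, 4, 1]
Peg 2: [5]

Answer: Peg 0: [3, 2]
Peg 1: [6, 4, 1]
Peg 2: [5]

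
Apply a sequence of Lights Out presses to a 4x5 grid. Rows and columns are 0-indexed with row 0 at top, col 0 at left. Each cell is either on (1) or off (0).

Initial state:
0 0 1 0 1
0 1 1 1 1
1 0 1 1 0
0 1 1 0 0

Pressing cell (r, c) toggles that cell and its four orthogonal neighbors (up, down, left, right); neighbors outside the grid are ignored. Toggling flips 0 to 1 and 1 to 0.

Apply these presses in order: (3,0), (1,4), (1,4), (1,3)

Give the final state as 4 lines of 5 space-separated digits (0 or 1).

After press 1 at (3,0):
0 0 1 0 1
0 1 1 1 1
0 0 1 1 0
1 0 1 0 0

After press 2 at (1,4):
0 0 1 0 0
0 1 1 0 0
0 0 1 1 1
1 0 1 0 0

After press 3 at (1,4):
0 0 1 0 1
0 1 1 1 1
0 0 1 1 0
1 0 1 0 0

After press 4 at (1,3):
0 0 1 1 1
0 1 0 0 0
0 0 1 0 0
1 0 1 0 0

Answer: 0 0 1 1 1
0 1 0 0 0
0 0 1 0 0
1 0 1 0 0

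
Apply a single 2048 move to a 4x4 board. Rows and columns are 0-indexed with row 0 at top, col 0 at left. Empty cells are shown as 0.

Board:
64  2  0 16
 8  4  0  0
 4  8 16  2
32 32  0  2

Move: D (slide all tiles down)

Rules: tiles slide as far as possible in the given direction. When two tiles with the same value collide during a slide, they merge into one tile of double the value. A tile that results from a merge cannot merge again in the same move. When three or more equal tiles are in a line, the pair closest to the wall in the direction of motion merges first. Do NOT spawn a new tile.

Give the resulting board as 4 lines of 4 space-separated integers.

Slide down:
col 0: [64, 8, 4, 32] -> [64, 8, 4, 32]
col 1: [2, 4, 8, 32] -> [2, 4, 8, 32]
col 2: [0, 0, 16, 0] -> [0, 0, 0, 16]
col 3: [16, 0, 2, 2] -> [0, 0, 16, 4]

Answer: 64  2  0  0
 8  4  0  0
 4  8  0 16
32 32 16  4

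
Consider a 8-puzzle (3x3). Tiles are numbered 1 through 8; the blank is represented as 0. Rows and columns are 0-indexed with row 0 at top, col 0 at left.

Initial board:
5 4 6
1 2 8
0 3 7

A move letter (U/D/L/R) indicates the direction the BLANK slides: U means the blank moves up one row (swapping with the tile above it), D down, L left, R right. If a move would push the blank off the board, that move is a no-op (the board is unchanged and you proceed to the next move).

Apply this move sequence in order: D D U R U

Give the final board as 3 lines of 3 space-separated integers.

Answer: 5 0 6
2 4 8
1 3 7

Derivation:
After move 1 (D):
5 4 6
1 2 8
0 3 7

After move 2 (D):
5 4 6
1 2 8
0 3 7

After move 3 (U):
5 4 6
0 2 8
1 3 7

After move 4 (R):
5 4 6
2 0 8
1 3 7

After move 5 (U):
5 0 6
2 4 8
1 3 7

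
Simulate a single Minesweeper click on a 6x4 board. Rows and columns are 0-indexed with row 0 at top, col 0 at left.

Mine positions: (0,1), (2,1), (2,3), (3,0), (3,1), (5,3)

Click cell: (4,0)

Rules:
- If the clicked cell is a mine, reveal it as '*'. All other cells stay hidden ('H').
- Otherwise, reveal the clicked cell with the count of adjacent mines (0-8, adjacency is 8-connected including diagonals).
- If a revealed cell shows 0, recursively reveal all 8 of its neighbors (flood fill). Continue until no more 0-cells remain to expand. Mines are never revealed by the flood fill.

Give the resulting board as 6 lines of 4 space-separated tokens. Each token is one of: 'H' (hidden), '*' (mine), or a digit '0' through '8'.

H H H H
H H H H
H H H H
H H H H
2 H H H
H H H H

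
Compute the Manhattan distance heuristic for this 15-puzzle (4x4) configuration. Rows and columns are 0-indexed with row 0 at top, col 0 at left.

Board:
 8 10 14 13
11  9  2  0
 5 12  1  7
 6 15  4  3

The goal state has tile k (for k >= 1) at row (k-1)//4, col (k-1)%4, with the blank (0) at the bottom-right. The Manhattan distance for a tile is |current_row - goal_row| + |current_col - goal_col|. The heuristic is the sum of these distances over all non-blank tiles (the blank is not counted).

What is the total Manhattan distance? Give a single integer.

Answer: 44

Derivation:
Tile 8: (0,0)->(1,3) = 4
Tile 10: (0,1)->(2,1) = 2
Tile 14: (0,2)->(3,1) = 4
Tile 13: (0,3)->(3,0) = 6
Tile 11: (1,0)->(2,2) = 3
Tile 9: (1,1)->(2,0) = 2
Tile 2: (1,2)->(0,1) = 2
Tile 5: (2,0)->(1,0) = 1
Tile 12: (2,1)->(2,3) = 2
Tile 1: (2,2)->(0,0) = 4
Tile 7: (2,3)->(1,2) = 2
Tile 6: (3,0)->(1,1) = 3
Tile 15: (3,1)->(3,2) = 1
Tile 4: (3,2)->(0,3) = 4
Tile 3: (3,3)->(0,2) = 4
Sum: 4 + 2 + 4 + 6 + 3 + 2 + 2 + 1 + 2 + 4 + 2 + 3 + 1 + 4 + 4 = 44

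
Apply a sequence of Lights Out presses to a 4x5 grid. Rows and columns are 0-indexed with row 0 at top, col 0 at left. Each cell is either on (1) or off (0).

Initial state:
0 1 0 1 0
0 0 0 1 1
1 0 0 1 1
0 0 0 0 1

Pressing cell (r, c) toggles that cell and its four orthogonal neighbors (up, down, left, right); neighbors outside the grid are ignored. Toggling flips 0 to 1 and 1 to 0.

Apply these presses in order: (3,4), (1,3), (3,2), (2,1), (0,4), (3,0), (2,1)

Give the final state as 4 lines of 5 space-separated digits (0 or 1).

Answer: 0 1 0 1 1
0 0 1 0 1
0 0 1 0 0
1 0 1 0 0

Derivation:
After press 1 at (3,4):
0 1 0 1 0
0 0 0 1 1
1 0 0 1 0
0 0 0 1 0

After press 2 at (1,3):
0 1 0 0 0
0 0 1 0 0
1 0 0 0 0
0 0 0 1 0

After press 3 at (3,2):
0 1 0 0 0
0 0 1 0 0
1 0 1 0 0
0 1 1 0 0

After press 4 at (2,1):
0 1 0 0 0
0 1 1 0 0
0 1 0 0 0
0 0 1 0 0

After press 5 at (0,4):
0 1 0 1 1
0 1 1 0 1
0 1 0 0 0
0 0 1 0 0

After press 6 at (3,0):
0 1 0 1 1
0 1 1 0 1
1 1 0 0 0
1 1 1 0 0

After press 7 at (2,1):
0 1 0 1 1
0 0 1 0 1
0 0 1 0 0
1 0 1 0 0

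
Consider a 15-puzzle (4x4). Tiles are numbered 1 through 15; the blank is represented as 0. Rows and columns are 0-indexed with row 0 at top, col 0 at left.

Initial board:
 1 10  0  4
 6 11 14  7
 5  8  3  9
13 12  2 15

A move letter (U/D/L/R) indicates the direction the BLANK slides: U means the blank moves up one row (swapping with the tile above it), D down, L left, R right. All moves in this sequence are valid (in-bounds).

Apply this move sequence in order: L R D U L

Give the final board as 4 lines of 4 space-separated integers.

Answer:  1  0 10  4
 6 11 14  7
 5  8  3  9
13 12  2 15

Derivation:
After move 1 (L):
 1  0 10  4
 6 11 14  7
 5  8  3  9
13 12  2 15

After move 2 (R):
 1 10  0  4
 6 11 14  7
 5  8  3  9
13 12  2 15

After move 3 (D):
 1 10 14  4
 6 11  0  7
 5  8  3  9
13 12  2 15

After move 4 (U):
 1 10  0  4
 6 11 14  7
 5  8  3  9
13 12  2 15

After move 5 (L):
 1  0 10  4
 6 11 14  7
 5  8  3  9
13 12  2 15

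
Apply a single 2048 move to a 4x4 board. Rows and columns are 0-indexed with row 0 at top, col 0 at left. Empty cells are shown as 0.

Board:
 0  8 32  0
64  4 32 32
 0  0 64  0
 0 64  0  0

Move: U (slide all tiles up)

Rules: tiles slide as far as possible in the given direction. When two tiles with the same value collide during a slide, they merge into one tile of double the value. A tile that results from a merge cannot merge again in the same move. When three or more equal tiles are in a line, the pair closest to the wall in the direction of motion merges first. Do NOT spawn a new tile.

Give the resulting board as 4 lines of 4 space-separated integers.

Slide up:
col 0: [0, 64, 0, 0] -> [64, 0, 0, 0]
col 1: [8, 4, 0, 64] -> [8, 4, 64, 0]
col 2: [32, 32, 64, 0] -> [64, 64, 0, 0]
col 3: [0, 32, 0, 0] -> [32, 0, 0, 0]

Answer: 64  8 64 32
 0  4 64  0
 0 64  0  0
 0  0  0  0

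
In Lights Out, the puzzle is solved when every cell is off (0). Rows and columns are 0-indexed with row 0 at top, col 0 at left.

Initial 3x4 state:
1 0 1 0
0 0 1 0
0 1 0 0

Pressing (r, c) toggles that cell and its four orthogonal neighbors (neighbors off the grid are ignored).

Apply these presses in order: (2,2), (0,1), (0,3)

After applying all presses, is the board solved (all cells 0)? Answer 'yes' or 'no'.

After press 1 at (2,2):
1 0 1 0
0 0 0 0
0 0 1 1

After press 2 at (0,1):
0 1 0 0
0 1 0 0
0 0 1 1

After press 3 at (0,3):
0 1 1 1
0 1 0 1
0 0 1 1

Lights still on: 7

Answer: no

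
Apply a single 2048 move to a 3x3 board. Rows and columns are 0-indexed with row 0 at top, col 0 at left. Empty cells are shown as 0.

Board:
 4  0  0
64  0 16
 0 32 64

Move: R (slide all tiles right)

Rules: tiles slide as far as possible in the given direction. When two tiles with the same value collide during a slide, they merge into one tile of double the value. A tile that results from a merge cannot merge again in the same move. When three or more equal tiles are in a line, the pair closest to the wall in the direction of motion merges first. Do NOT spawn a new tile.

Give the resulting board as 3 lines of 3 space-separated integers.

Slide right:
row 0: [4, 0, 0] -> [0, 0, 4]
row 1: [64, 0, 16] -> [0, 64, 16]
row 2: [0, 32, 64] -> [0, 32, 64]

Answer:  0  0  4
 0 64 16
 0 32 64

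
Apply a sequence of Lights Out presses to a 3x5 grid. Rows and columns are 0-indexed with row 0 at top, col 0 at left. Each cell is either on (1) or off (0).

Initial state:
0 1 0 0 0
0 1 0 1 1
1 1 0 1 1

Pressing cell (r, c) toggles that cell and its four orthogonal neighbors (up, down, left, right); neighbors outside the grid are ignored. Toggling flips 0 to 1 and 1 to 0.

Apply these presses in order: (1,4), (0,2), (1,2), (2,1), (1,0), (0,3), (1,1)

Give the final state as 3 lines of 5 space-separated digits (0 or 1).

After press 1 at (1,4):
0 1 0 0 1
0 1 0 0 0
1 1 0 1 0

After press 2 at (0,2):
0 0 1 1 1
0 1 1 0 0
1 1 0 1 0

After press 3 at (1,2):
0 0 0 1 1
0 0 0 1 0
1 1 1 1 0

After press 4 at (2,1):
0 0 0 1 1
0 1 0 1 0
0 0 0 1 0

After press 5 at (1,0):
1 0 0 1 1
1 0 0 1 0
1 0 0 1 0

After press 6 at (0,3):
1 0 1 0 0
1 0 0 0 0
1 0 0 1 0

After press 7 at (1,1):
1 1 1 0 0
0 1 1 0 0
1 1 0 1 0

Answer: 1 1 1 0 0
0 1 1 0 0
1 1 0 1 0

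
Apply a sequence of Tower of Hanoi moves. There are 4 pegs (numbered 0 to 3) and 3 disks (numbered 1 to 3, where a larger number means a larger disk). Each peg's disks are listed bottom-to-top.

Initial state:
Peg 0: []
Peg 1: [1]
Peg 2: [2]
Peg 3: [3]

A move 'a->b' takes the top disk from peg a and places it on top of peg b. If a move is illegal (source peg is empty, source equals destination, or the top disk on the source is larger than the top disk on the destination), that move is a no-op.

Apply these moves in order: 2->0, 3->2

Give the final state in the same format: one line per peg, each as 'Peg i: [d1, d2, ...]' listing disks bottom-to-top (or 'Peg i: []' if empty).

Answer: Peg 0: [2]
Peg 1: [1]
Peg 2: [3]
Peg 3: []

Derivation:
After move 1 (2->0):
Peg 0: [2]
Peg 1: [1]
Peg 2: []
Peg 3: [3]

After move 2 (3->2):
Peg 0: [2]
Peg 1: [1]
Peg 2: [3]
Peg 3: []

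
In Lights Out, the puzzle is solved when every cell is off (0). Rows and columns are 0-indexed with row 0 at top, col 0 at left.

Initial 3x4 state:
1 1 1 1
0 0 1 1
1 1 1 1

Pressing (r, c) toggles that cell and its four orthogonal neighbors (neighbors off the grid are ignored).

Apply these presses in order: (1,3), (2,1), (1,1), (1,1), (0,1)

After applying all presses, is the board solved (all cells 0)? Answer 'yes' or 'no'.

Answer: yes

Derivation:
After press 1 at (1,3):
1 1 1 0
0 0 0 0
1 1 1 0

After press 2 at (2,1):
1 1 1 0
0 1 0 0
0 0 0 0

After press 3 at (1,1):
1 0 1 0
1 0 1 0
0 1 0 0

After press 4 at (1,1):
1 1 1 0
0 1 0 0
0 0 0 0

After press 5 at (0,1):
0 0 0 0
0 0 0 0
0 0 0 0

Lights still on: 0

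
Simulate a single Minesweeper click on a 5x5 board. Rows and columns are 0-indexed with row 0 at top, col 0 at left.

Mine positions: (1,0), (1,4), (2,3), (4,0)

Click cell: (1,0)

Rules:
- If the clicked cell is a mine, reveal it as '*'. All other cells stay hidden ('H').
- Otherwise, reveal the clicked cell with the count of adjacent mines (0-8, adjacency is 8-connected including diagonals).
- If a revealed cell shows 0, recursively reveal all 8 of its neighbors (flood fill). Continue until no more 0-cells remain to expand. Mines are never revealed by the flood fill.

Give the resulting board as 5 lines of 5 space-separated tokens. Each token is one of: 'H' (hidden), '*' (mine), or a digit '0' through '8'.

H H H H H
* H H H H
H H H H H
H H H H H
H H H H H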